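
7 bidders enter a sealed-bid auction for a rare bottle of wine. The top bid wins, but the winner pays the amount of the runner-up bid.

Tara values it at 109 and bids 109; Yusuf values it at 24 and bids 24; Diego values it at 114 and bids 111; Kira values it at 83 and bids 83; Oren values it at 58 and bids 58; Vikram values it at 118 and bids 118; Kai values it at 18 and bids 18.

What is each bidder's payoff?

Bids in descending order: Vikram 118 > Diego 111 > Tara 109 > Kira 83 > Oren 58 > Yusuf 24 > Kai 18.
Vikram has the top bid and wins; the price is the second-highest bid, 111.
Vikram's payoff = 118 − 111 = 7. All other bidders lose, so their payoff is 0.

Tara 0, Yusuf 0, Diego 0, Kira 0, Oren 0, Vikram 7, Kai 0.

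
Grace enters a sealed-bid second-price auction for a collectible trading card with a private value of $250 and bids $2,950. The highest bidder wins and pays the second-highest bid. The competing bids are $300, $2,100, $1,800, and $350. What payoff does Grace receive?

-$1,850

Highest competing bid: $2,100.
Grace's bid $2,950 is the highest overall, so Grace wins and pays the second-highest bid, $2,100.
Payoff = value − price = $250 − $2,100 = -$1,850.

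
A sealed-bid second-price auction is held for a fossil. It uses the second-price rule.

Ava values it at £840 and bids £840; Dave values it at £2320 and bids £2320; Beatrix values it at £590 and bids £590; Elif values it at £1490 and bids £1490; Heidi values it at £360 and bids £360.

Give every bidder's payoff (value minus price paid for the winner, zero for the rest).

Payoffs: Ava £0, Dave £830, Beatrix £0, Elif £0, Heidi £0.

Ranking the bids: Dave £2320; Elif £1490; Ava £840; Beatrix £590; Heidi £360.
Dave has the top bid and wins; the price is the second-highest bid, £1490.
Dave's payoff = £2320 − £1490 = £830. All other bidders lose, so their payoff is 0.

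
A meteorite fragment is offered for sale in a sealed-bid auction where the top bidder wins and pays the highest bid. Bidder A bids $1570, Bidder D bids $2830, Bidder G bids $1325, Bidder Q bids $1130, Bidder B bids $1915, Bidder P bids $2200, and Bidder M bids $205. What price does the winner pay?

Price paid: $2830.

Sorted high to low: Bidder D $2830; Bidder P $2200; Bidder B $1915; Bidder A $1570; Bidder G $1325; Bidder Q $1130; Bidder M $205.
Bidder D is the highest bidder, so Bidder D wins.
Under the first-price rule, the price is the highest bid: $2830.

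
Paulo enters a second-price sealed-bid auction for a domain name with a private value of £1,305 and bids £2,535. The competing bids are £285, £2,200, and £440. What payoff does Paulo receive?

Highest competing bid: £2,200.
Paulo's bid £2,535 is the highest overall, so Paulo wins and pays the second-highest bid, £2,200.
Payoff = value − price = £1,305 − £2,200 = -£895.

Paulo's payoff: -£895.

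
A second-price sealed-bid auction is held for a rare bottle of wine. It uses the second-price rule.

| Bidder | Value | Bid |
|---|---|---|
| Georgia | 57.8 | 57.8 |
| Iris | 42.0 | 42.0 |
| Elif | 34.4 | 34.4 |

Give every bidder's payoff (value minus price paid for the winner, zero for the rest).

Ordered from highest: Georgia 57.8 > Iris 42.0 > Elif 34.4.
Georgia has the top bid and wins; the price is the second-highest bid, 42.0.
Georgia's payoff = 57.8 − 42.0 = 15.8. All other bidders lose, so their payoff is 0.

Georgia 15.8, Iris 0.0, Elif 0.0.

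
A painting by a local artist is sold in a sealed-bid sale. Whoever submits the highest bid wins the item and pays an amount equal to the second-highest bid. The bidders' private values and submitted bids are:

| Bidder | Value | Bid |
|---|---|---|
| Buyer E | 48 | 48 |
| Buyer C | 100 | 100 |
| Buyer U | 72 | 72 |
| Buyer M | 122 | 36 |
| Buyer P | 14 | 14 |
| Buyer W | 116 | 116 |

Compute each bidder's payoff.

Payoffs: Buyer E 0, Buyer C 0, Buyer U 0, Buyer M 0, Buyer P 0, Buyer W 16.

Ordered from highest: Buyer W 116, then Buyer C 100, then Buyer U 72, then Buyer E 48, then Buyer M 36, then Buyer P 14.
Buyer W has the top bid and wins; the price is the second-highest bid, 100.
Buyer W's payoff = 116 − 100 = 16. All other bidders lose, so their payoff is 0.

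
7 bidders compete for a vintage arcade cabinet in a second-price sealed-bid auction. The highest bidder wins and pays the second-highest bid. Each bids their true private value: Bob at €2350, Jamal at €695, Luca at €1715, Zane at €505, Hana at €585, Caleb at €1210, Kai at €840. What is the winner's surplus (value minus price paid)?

Winner's surplus: €635.

Ranking the bids: Bob €2350, then Luca €1715, then Caleb €1210, then Kai €840, then Jamal €695, then Hana €585, then Zane €505.
Bob wins with the top bid and pays the second-highest, €1715.
Surplus = €2350 − €1715 = €635.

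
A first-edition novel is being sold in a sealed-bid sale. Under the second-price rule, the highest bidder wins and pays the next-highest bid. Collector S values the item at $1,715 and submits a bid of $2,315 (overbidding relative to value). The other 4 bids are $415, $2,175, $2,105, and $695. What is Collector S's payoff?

Collector S's payoff: -$460.

Highest competing bid: $2,175.
Collector S's bid $2,315 is the highest overall, so Collector S wins and pays the second-highest bid, $2,175.
Payoff = value − price = $1,715 − $2,175 = -$460.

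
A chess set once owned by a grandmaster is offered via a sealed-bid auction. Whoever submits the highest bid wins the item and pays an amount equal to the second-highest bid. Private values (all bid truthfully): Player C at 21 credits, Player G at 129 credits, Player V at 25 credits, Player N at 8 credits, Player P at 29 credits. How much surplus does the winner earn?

Winner's surplus: 100 credits.

Bids in descending order: Player G 129 credits > Player P 29 credits > Player V 25 credits > Player C 21 credits > Player N 8 credits.
Player G wins with the top bid and pays the second-highest, 29 credits.
Surplus = 129 credits − 29 credits = 100 credits.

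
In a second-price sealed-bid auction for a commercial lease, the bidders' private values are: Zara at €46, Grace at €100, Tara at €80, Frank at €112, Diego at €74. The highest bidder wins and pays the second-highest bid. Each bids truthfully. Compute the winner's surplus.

Surplus = €12.

Sorted high to low: Frank €112; Grace €100; Tara €80; Diego €74; Zara €46.
Frank wins with the top bid and pays the second-highest, €100.
Surplus = €112 − €100 = €12.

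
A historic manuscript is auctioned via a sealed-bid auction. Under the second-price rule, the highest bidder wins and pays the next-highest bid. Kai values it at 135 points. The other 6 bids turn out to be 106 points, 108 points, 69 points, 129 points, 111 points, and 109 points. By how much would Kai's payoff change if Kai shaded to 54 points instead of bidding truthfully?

The highest competing bid is 129 points.
Bidding truthfully at 135 points: Kai has the top bid, wins, and pays the second-highest bid 129 points. Payoff = 135 points − 129 points = 6 points.
Bidding 54 points: the top bid is 129 points (a rival), so Kai loses. Payoff = 0 points.
Change = 0 points − 6 points = -6 points.
Deviating from a truthful bid can only lose payoff in a second-price auction — never gain.

Change in payoff: -6 points.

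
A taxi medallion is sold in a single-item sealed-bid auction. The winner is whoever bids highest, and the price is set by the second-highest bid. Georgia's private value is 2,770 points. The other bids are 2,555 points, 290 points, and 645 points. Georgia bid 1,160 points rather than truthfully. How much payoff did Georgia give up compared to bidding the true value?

215 points

The highest competing bid is 2,555 points.
Bidding truthfully at 2,770 points: Georgia has the top bid, wins, and pays the second-highest bid 2,555 points. Payoff = 2,770 points − 2,555 points = 215 points.
Bidding 1,160 points: the top bid is 2,555 points (a rival), so Georgia loses. Payoff = 0 points.
Regret = truthful payoff − actual payoff = 215 points − 0 points = 215 points.
Deviating from a truthful bid can only lose payoff in a second-price auction — never gain.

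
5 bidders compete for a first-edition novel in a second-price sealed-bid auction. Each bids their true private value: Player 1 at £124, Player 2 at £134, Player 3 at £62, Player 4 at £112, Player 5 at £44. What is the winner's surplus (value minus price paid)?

Bids in descending order: Player 2 £134, then Player 1 £124, then Player 4 £112, then Player 3 £62, then Player 5 £44.
Player 2 wins with the top bid and pays the second-highest, £124.
Surplus = £134 − £124 = £10.

£10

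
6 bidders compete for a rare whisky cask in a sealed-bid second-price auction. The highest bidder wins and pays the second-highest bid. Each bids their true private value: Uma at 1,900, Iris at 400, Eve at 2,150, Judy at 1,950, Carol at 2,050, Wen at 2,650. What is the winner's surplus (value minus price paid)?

500

Bids in descending order: Wen 2,650; Eve 2,150; Carol 2,050; Judy 1,950; Uma 1,900; Iris 400.
Wen wins with the top bid and pays the second-highest, 2,150.
Surplus = 2,650 − 2,150 = 500.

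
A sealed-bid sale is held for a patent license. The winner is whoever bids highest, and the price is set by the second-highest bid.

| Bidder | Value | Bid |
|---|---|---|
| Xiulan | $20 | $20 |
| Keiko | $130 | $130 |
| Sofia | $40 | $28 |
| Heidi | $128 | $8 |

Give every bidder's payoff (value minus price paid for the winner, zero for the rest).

Xiulan $0, Keiko $102, Sofia $0, Heidi $0.

Bids in descending order: Keiko $130, then Sofia $28, then Xiulan $20, then Heidi $8.
Keiko has the top bid and wins; the price is the second-highest bid, $28.
Keiko's payoff = $130 − $28 = $102. All other bidders lose, so their payoff is 0.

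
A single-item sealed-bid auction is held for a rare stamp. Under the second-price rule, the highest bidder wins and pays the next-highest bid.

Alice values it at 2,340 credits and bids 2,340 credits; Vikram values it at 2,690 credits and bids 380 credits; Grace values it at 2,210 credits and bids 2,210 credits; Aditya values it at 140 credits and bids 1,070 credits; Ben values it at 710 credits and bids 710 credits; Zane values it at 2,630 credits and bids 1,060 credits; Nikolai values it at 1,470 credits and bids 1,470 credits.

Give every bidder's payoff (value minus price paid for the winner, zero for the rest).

Bids in descending order: Alice 2,340 credits > Grace 2,210 credits > Nikolai 1,470 credits > Aditya 1,070 credits > Zane 1,060 credits > Ben 710 credits > Vikram 380 credits.
Alice has the top bid and wins; the price is the second-highest bid, 2,210 credits.
Alice's payoff = 2,340 credits − 2,210 credits = 130 credits. All other bidders lose, so their payoff is 0.

Alice 130 credits, Vikram 0 credits, Grace 0 credits, Aditya 0 credits, Ben 0 credits, Zane 0 credits, Nikolai 0 credits.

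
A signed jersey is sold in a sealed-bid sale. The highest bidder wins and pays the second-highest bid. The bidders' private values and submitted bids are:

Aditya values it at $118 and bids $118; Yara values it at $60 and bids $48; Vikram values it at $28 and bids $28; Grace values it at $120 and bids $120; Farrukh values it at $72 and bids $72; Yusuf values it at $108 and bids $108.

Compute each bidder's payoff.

Payoffs: Aditya $0, Yara $0, Vikram $0, Grace $2, Farrukh $0, Yusuf $0.

Ranking the bids: Grace $120; Aditya $118; Yusuf $108; Farrukh $72; Yara $48; Vikram $28.
Grace has the top bid and wins; the price is the second-highest bid, $118.
Grace's payoff = $120 − $118 = $2. All other bidders lose, so their payoff is 0.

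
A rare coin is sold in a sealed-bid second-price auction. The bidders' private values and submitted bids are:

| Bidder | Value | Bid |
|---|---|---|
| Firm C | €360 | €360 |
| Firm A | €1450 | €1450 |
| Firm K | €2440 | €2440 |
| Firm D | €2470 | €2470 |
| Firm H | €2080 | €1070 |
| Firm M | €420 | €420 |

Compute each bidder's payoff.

Payoffs: Firm C €0, Firm A €0, Firm K €0, Firm D €30, Firm H €0, Firm M €0.

Bids in descending order: Firm D €2470 > Firm K €2440 > Firm A €1450 > Firm H €1070 > Firm M €420 > Firm C €360.
Firm D has the top bid and wins; the price is the second-highest bid, €2440.
Firm D's payoff = €2470 − €2440 = €30. All other bidders lose, so their payoff is 0.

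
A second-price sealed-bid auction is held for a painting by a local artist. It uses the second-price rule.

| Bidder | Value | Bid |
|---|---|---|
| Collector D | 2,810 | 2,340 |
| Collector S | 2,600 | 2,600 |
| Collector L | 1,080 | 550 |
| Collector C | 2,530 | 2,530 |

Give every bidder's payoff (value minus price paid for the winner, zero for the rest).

Collector D 0, Collector S 70, Collector L 0, Collector C 0.

Sorted high to low: Collector S 2,600; Collector C 2,530; Collector D 2,340; Collector L 550.
Collector S has the top bid and wins; the price is the second-highest bid, 2,530.
Collector S's payoff = 2,600 − 2,530 = 70. All other bidders lose, so their payoff is 0.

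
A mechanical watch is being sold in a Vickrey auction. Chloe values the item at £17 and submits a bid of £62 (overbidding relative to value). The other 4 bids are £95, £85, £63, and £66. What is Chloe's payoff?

Highest competing bid: £95.
Chloe's bid £62 is not the highest, so Chloe loses, pays nothing, and earns zero payoff.

Payoff = £0.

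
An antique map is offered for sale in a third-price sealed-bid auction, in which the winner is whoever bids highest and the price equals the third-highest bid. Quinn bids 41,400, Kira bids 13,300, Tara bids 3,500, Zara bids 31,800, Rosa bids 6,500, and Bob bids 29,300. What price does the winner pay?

Ordered from highest: Quinn 41,400 > Zara 31,800 > Bob 29,300 > Kira 13,300 > Rosa 6,500 > Tara 3,500.
Quinn is the highest bidder, so Quinn wins.
Under the third-price rule, the price is the third-highest bid: 29,300.

Price paid: 29,300.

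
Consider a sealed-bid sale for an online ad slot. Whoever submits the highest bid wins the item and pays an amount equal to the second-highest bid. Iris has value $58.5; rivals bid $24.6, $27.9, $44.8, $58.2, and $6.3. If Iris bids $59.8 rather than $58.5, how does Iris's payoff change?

$0.0

The highest competing bid is $58.2.
Bidding truthfully at $58.5: Iris has the top bid, wins, and pays the second-highest bid $58.2. Payoff = $58.5 − $58.2 = $0.3.
Bidding $59.8: Iris has the top bid, wins, and pays the second-highest bid $58.2. Payoff = $58.5 − $58.2 = $0.3.
Change = $0.3 − $0.3 = $0.0.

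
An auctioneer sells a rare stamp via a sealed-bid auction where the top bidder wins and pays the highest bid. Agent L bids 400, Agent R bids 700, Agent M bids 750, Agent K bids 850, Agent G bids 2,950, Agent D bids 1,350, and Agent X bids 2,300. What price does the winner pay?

Ranking the bids: Agent G 2,950 > Agent X 2,300 > Agent D 1,350 > Agent K 850 > Agent M 750 > Agent R 700 > Agent L 400.
Agent G is the highest bidder, so Agent G wins.
Under the first-price rule, the price is the highest bid: 2,950.

Price paid: 2,950.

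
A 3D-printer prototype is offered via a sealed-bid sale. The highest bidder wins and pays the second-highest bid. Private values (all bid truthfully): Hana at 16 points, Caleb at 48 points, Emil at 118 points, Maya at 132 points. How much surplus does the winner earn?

Ordered from highest: Maya 132 points > Emil 118 points > Caleb 48 points > Hana 16 points.
Maya wins with the top bid and pays the second-highest, 118 points.
Surplus = 132 points − 118 points = 14 points.

Surplus = 14 points.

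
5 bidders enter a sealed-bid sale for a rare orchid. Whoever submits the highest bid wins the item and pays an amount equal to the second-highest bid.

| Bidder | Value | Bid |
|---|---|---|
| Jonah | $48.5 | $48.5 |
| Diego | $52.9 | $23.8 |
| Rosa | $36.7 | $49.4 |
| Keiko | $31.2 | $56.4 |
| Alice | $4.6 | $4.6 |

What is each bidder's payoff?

Bids in descending order: Keiko $56.4, then Rosa $49.4, then Jonah $48.5, then Diego $23.8, then Alice $4.6.
Keiko has the top bid and wins; the price is the second-highest bid, $49.4.
Keiko's payoff = $31.2 − $49.4 = -$18.2. All other bidders lose, so their payoff is 0.

Payoffs: Jonah $0.0, Diego $0.0, Rosa $0.0, Keiko -$18.2, Alice $0.0.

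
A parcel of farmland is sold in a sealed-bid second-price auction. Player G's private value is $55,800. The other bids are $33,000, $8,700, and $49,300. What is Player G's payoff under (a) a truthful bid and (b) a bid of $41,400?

(a) $6,500  (b) $0

The highest competing bid is $49,300.
Bidding truthfully at $55,800: Player G has the top bid, wins, and pays the second-highest bid $49,300. Payoff = $55,800 − $49,300 = $6,500.
Bidding $41,400: the top bid is $49,300 (a rival), so Player G loses. Payoff = $0.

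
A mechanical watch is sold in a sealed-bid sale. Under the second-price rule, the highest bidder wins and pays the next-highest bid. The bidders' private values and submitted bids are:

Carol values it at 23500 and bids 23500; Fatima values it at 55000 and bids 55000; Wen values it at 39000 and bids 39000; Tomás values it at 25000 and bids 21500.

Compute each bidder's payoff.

Carol 0, Fatima 16000, Wen 0, Tomás 0.

Bids in descending order: Fatima 55000; Wen 39000; Carol 23500; Tomás 21500.
Fatima has the top bid and wins; the price is the second-highest bid, 39000.
Fatima's payoff = 55000 − 39000 = 16000. All other bidders lose, so their payoff is 0.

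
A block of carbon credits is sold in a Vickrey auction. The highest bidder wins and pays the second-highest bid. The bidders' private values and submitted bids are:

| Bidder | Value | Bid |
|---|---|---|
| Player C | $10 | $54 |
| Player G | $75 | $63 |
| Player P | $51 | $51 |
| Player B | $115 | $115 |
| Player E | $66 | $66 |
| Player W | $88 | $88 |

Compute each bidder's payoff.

Ranking the bids: Player B $115 > Player W $88 > Player E $66 > Player G $63 > Player C $54 > Player P $51.
Player B has the top bid and wins; the price is the second-highest bid, $88.
Player B's payoff = $115 − $88 = $27. All other bidders lose, so their payoff is 0.

Payoffs: Player C $0, Player G $0, Player P $0, Player B $27, Player E $0, Player W $0.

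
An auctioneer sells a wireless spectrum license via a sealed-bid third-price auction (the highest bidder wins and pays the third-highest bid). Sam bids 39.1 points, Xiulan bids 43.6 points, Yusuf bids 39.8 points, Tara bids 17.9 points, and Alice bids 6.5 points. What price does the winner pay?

Ranking the bids: Xiulan 43.6 points, then Yusuf 39.8 points, then Sam 39.1 points, then Tara 17.9 points, then Alice 6.5 points.
Xiulan is the highest bidder, so Xiulan wins.
Under the third-price rule, the price is the third-highest bid: 39.1 points.

39.1 points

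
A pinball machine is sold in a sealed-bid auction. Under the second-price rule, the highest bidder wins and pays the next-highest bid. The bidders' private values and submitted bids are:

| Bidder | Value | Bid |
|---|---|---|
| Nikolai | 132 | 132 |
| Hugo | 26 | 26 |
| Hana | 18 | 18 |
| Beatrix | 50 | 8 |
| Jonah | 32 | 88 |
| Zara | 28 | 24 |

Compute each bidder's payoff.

Nikolai 44, Hugo 0, Hana 0, Beatrix 0, Jonah 0, Zara 0.

Bids in descending order: Nikolai 132 > Jonah 88 > Hugo 26 > Zara 24 > Hana 18 > Beatrix 8.
Nikolai has the top bid and wins; the price is the second-highest bid, 88.
Nikolai's payoff = 132 − 88 = 44. All other bidders lose, so their payoff is 0.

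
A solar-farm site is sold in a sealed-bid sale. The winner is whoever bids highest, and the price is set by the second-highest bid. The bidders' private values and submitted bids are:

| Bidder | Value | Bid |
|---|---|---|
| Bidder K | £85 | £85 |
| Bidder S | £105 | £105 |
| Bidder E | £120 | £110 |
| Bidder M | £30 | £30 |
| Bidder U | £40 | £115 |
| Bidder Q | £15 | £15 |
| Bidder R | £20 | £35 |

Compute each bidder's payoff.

Ordered from highest: Bidder U £115 > Bidder E £110 > Bidder S £105 > Bidder K £85 > Bidder R £35 > Bidder M £30 > Bidder Q £15.
Bidder U has the top bid and wins; the price is the second-highest bid, £110.
Bidder U's payoff = £40 − £110 = -£70. All other bidders lose, so their payoff is 0.

Payoffs: Bidder K £0, Bidder S £0, Bidder E £0, Bidder M £0, Bidder U -£70, Bidder Q £0, Bidder R £0.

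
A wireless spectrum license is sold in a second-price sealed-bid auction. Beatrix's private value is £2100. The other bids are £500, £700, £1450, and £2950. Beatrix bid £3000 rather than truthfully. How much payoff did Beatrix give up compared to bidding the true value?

Payoff forgone: £850.

The highest competing bid is £2950.
Bidding truthfully at £2100: the top bid is £2950 (a rival), so Beatrix loses. Payoff = £0.
Bidding £3000: Beatrix has the top bid, wins, and pays the second-highest bid £2950. Payoff = £2100 − £2950 = -£850.
Regret = truthful payoff − actual payoff = £0 − -£850 = £850.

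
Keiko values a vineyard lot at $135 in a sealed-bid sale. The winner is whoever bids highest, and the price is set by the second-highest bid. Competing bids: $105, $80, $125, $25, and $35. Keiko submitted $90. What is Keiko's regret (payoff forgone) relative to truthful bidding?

Regret: $10.

The highest competing bid is $125.
Bidding truthfully at $135: Keiko has the top bid, wins, and pays the second-highest bid $125. Payoff = $135 − $125 = $10.
Bidding $90: the top bid is $125 (a rival), so Keiko loses. Payoff = $0.
Regret = truthful payoff − actual payoff = $10 − $0 = $10.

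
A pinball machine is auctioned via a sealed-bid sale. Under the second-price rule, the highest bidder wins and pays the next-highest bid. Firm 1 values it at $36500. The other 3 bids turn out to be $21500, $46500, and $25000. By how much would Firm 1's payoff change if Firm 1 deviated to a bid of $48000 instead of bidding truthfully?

The highest competing bid is $46500.
Bidding truthfully at $36500: the top bid is $46500 (a rival), so Firm 1 loses. Payoff = $0.
Bidding $48000: Firm 1 has the top bid, wins, and pays the second-highest bid $46500. Payoff = $36500 − $46500 = -$10000.
Change = -$10000 − $0 = -$10000.
Deviating from a truthful bid can only lose payoff in a second-price auction — never gain.

Payoff change: -$10000.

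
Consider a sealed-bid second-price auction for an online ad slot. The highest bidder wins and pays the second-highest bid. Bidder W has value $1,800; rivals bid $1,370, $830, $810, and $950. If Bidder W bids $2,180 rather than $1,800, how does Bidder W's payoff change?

The highest competing bid is $1,370.
Bidding truthfully at $1,800: Bidder W has the top bid, wins, and pays the second-highest bid $1,370. Payoff = $1,800 − $1,370 = $430.
Bidding $2,180: Bidder W has the top bid, wins, and pays the second-highest bid $1,370. Payoff = $1,800 − $1,370 = $430.
Change = $430 − $430 = $0.

Change in payoff: $0.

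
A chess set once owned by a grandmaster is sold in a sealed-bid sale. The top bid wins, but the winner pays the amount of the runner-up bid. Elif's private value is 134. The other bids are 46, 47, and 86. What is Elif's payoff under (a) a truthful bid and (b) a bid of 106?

(a) 48  (b) 48

The highest competing bid is 86.
Bidding truthfully at 134: Elif has the top bid, wins, and pays the second-highest bid 86. Payoff = 134 − 86 = 48.
Bidding 106: Elif has the top bid, wins, and pays the second-highest bid 86. Payoff = 134 − 86 = 48.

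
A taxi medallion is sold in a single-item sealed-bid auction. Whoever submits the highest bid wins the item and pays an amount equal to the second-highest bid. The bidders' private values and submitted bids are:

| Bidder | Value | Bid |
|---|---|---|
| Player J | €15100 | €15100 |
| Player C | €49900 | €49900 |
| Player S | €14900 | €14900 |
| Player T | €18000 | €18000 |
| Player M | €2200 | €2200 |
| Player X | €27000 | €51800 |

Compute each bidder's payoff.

Ranking the bids: Player X €51800; Player C €49900; Player T €18000; Player J €15100; Player S €14900; Player M €2200.
Player X has the top bid and wins; the price is the second-highest bid, €49900.
Player X's payoff = €27000 − €49900 = -€22900. All other bidders lose, so their payoff is 0.

Payoffs: Player J €0, Player C €0, Player S €0, Player T €0, Player M €0, Player X -€22900.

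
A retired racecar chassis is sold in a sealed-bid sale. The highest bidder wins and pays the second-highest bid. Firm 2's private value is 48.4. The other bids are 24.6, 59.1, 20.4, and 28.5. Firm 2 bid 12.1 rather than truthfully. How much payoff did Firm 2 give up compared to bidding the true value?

The highest competing bid is 59.1.
Bidding truthfully at 48.4: the top bid is 59.1 (a rival), so Firm 2 loses. Payoff = 0.0.
Bidding 12.1: the top bid is 59.1 (a rival), so Firm 2 loses. Payoff = 0.0.
Regret = truthful payoff − actual payoff = 0.0 − 0.0 = 0.0.

Regret: 0.0.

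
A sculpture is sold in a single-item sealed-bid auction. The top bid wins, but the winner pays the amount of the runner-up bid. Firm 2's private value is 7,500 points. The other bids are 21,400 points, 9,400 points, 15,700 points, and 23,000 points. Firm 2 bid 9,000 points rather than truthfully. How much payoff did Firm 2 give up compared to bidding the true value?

The highest competing bid is 23,000 points.
Bidding truthfully at 7,500 points: the top bid is 23,000 points (a rival), so Firm 2 loses. Payoff = 0 points.
Bidding 9,000 points: the top bid is 23,000 points (a rival), so Firm 2 loses. Payoff = 0 points.
Regret = truthful payoff − actual payoff = 0 points − 0 points = 0 points.
The bid only affects whether you win, not the price — here both bids land on the same side of the top rival bid, so the deviation is payoff-neutral.

0 points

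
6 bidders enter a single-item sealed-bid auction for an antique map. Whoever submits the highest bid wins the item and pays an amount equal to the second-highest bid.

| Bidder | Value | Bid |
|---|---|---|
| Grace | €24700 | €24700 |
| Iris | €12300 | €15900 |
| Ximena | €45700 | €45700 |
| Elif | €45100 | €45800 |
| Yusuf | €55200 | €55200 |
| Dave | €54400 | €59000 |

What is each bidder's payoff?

Payoffs: Grace €0, Iris €0, Ximena €0, Elif €0, Yusuf €0, Dave -€800.

Bids in descending order: Dave €59000, then Yusuf €55200, then Elif €45800, then Ximena €45700, then Grace €24700, then Iris €15900.
Dave has the top bid and wins; the price is the second-highest bid, €55200.
Dave's payoff = €54400 − €55200 = -€800. All other bidders lose, so their payoff is 0.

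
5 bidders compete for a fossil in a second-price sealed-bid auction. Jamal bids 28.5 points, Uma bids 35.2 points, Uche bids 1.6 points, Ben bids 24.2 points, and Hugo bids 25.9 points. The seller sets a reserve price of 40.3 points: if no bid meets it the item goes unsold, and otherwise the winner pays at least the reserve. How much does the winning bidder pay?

Ordered from highest: Uma 35.2 points > Jamal 28.5 points > Hugo 25.9 points > Ben 24.2 points > Uche 1.6 points.
The top bid 35.2 points is below the reserve 40.3 points, so the item goes unsold and nothing is paid.

unsold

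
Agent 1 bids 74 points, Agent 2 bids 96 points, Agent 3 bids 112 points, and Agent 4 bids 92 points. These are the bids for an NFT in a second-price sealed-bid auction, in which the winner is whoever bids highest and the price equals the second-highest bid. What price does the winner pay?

Ranking the bids: Agent 3 112 points; Agent 2 96 points; Agent 4 92 points; Agent 1 74 points.
Agent 3 is the highest bidder, so Agent 3 wins.
Under the second-price rule, the price is the second-highest bid: 96 points.

Price paid: 96 points.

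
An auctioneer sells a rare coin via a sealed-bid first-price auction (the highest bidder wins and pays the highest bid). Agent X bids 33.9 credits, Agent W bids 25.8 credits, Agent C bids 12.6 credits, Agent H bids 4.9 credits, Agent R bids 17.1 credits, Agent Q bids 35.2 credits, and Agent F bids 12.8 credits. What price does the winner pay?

35.2 credits

Ordered from highest: Agent Q 35.2 credits > Agent X 33.9 credits > Agent W 25.8 credits > Agent R 17.1 credits > Agent F 12.8 credits > Agent C 12.6 credits > Agent H 4.9 credits.
Agent Q is the highest bidder, so Agent Q wins.
Under the first-price rule, the price is the highest bid: 35.2 credits.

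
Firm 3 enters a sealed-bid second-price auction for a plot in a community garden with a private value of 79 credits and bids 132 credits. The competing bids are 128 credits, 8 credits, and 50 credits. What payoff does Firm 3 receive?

Highest competing bid: 128 credits.
Firm 3's bid 132 credits is the highest overall, so Firm 3 wins and pays the second-highest bid, 128 credits.
Payoff = value − price = 79 credits − 128 credits = -49 credits.

-49 credits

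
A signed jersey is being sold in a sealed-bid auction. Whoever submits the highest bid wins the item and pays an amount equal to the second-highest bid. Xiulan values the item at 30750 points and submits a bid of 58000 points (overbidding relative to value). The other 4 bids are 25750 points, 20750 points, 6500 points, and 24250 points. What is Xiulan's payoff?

Highest competing bid: 25750 points.
Xiulan's bid 58000 points is the highest overall, so Xiulan wins and pays the second-highest bid, 25750 points.
Payoff = value − price = 30750 points − 25750 points = 5000 points.

Payoff = 5000 points.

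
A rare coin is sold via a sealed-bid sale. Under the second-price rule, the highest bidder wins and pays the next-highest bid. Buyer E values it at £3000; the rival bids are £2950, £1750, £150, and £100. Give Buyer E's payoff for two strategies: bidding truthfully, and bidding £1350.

(a) £50  (b) £0

The highest competing bid is £2950.
Bidding truthfully at £3000: Buyer E has the top bid, wins, and pays the second-highest bid £2950. Payoff = £3000 − £2950 = £50.
Bidding £1350: the top bid is £2950 (a rival), so Buyer E loses. Payoff = £0.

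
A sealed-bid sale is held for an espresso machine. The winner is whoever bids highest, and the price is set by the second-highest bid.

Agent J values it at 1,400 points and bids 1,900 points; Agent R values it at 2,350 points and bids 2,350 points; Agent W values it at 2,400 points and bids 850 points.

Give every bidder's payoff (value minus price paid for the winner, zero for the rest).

Sorted high to low: Agent R 2,350 points > Agent J 1,900 points > Agent W 850 points.
Agent R has the top bid and wins; the price is the second-highest bid, 1,900 points.
Agent R's payoff = 2,350 points − 1,900 points = 450 points. All other bidders lose, so their payoff is 0.

Agent J 0 points, Agent R 450 points, Agent W 0 points.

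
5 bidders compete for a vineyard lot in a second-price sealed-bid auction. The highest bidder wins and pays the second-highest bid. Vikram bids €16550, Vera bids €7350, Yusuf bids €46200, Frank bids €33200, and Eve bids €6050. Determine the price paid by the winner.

Ordered from highest: Yusuf €46200, then Frank €33200, then Vikram €16550, then Vera €7350, then Eve €6050.
Yusuf has the highest bid, so Yusuf wins.
The second-highest bid is €33200, so that is what Yusuf pays.

€33200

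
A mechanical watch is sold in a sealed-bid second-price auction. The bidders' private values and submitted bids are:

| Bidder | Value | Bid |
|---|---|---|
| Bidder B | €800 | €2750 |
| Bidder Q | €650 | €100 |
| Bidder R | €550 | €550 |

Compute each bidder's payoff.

Ranking the bids: Bidder B €2750; Bidder R €550; Bidder Q €100.
Bidder B has the top bid and wins; the price is the second-highest bid, €550.
Bidder B's payoff = €800 − €550 = €250. All other bidders lose, so their payoff is 0.

Payoffs: Bidder B €250, Bidder Q €0, Bidder R €0.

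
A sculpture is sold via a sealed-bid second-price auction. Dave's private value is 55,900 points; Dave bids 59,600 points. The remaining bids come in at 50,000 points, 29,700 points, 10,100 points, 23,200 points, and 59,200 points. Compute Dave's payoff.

Highest competing bid: 59,200 points.
Dave's bid 59,600 points is the highest overall, so Dave wins and pays the second-highest bid, 59,200 points.
Payoff = value − price = 55,900 points − 59,200 points = -3,300 points.

-3,300 points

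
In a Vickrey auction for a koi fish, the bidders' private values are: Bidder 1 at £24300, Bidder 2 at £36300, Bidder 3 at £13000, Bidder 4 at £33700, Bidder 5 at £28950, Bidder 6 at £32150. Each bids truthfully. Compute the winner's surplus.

Ranking the bids: Bidder 2 £36300 > Bidder 4 £33700 > Bidder 6 £32150 > Bidder 5 £28950 > Bidder 1 £24300 > Bidder 3 £13000.
Bidder 2 wins with the top bid and pays the second-highest, £33700.
Surplus = £36300 − £33700 = £2600.

Winner's surplus: £2600.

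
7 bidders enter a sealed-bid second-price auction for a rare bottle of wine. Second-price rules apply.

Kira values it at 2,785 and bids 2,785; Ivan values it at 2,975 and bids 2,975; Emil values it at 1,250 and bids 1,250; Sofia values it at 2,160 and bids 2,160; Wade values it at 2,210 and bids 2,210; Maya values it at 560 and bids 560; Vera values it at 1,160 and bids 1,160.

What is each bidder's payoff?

Payoffs: Kira 0, Ivan 190, Emil 0, Sofia 0, Wade 0, Maya 0, Vera 0.

Bids in descending order: Ivan 2,975; Kira 2,785; Wade 2,210; Sofia 2,160; Emil 1,250; Vera 1,160; Maya 560.
Ivan has the top bid and wins; the price is the second-highest bid, 2,785.
Ivan's payoff = 2,975 − 2,785 = 190. All other bidders lose, so their payoff is 0.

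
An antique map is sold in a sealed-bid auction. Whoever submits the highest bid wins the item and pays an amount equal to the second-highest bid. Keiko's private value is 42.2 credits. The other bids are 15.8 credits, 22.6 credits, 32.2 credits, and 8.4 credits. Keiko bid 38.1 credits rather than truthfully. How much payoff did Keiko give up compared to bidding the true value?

The highest competing bid is 32.2 credits.
Bidding truthfully at 42.2 credits: Keiko has the top bid, wins, and pays the second-highest bid 32.2 credits. Payoff = 42.2 credits − 32.2 credits = 10.0 credits.
Bidding 38.1 credits: Keiko has the top bid, wins, and pays the second-highest bid 32.2 credits. Payoff = 42.2 credits − 32.2 credits = 10.0 credits.
Regret = truthful payoff − actual payoff = 10.0 credits − 10.0 credits = 0.0 credits.
The bid only affects whether you win, not the price — here both bids land on the same side of the top rival bid, so the deviation is payoff-neutral.

0.0 credits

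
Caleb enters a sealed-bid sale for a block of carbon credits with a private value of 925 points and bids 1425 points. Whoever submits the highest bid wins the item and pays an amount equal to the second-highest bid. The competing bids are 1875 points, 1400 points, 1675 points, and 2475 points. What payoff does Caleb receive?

Highest competing bid: 2475 points.
Caleb's bid 1425 points is not the highest, so Caleb loses, pays nothing, and earns zero payoff.

Caleb's payoff: 0 points.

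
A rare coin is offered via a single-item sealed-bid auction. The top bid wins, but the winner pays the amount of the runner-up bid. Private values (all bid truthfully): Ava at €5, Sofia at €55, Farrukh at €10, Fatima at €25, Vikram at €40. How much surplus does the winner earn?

Winner's surplus: €15.

Sorted high to low: Sofia €55; Vikram €40; Fatima €25; Farrukh €10; Ava €5.
Sofia wins with the top bid and pays the second-highest, €40.
Surplus = €55 − €40 = €15.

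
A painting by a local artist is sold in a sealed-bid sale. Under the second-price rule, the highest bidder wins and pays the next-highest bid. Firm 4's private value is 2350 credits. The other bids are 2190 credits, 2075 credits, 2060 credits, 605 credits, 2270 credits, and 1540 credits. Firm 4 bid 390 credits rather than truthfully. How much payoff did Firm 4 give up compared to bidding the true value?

The highest competing bid is 2270 credits.
Bidding truthfully at 2350 credits: Firm 4 has the top bid, wins, and pays the second-highest bid 2270 credits. Payoff = 2350 credits − 2270 credits = 80 credits.
Bidding 390 credits: the top bid is 2270 credits (a rival), so Firm 4 loses. Payoff = 0 credits.
Regret = truthful payoff − actual payoff = 80 credits − 0 credits = 80 credits.
This is the dominant-strategy logic: truthful bidding weakly beats any alternative.

Regret: 80 credits.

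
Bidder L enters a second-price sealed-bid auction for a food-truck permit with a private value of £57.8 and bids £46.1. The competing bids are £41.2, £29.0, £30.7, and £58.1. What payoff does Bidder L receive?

Highest competing bid: £58.1.
Bidder L's bid £46.1 is not the highest, so Bidder L loses, pays nothing, and earns zero payoff.

Bidder L's payoff: £0.0.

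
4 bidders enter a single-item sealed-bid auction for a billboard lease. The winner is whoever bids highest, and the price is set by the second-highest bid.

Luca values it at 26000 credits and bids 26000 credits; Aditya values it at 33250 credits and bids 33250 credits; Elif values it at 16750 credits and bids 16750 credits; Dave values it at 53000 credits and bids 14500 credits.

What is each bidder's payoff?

Sorted high to low: Aditya 33250 credits; Luca 26000 credits; Elif 16750 credits; Dave 14500 credits.
Aditya has the top bid and wins; the price is the second-highest bid, 26000 credits.
Aditya's payoff = 33250 credits − 26000 credits = 7250 credits. All other bidders lose, so their payoff is 0.

Payoffs: Luca 0 credits, Aditya 7250 credits, Elif 0 credits, Dave 0 credits.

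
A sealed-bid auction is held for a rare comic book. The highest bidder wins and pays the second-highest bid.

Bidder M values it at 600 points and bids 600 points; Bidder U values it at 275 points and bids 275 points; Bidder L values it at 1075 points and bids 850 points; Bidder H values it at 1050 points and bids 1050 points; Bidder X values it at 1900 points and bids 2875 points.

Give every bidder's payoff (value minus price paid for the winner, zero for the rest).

Ordered from highest: Bidder X 2875 points > Bidder H 1050 points > Bidder L 850 points > Bidder M 600 points > Bidder U 275 points.
Bidder X has the top bid and wins; the price is the second-highest bid, 1050 points.
Bidder X's payoff = 1900 points − 1050 points = 850 points. All other bidders lose, so their payoff is 0.

Payoffs: Bidder M 0 points, Bidder U 0 points, Bidder L 0 points, Bidder H 0 points, Bidder X 850 points.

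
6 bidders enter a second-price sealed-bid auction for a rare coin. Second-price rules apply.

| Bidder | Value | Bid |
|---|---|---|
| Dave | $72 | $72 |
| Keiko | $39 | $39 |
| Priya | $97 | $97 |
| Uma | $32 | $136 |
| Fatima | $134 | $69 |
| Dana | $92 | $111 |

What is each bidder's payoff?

Ranking the bids: Uma $136 > Dana $111 > Priya $97 > Dave $72 > Fatima $69 > Keiko $39.
Uma has the top bid and wins; the price is the second-highest bid, $111.
Uma's payoff = $32 − $111 = -$79. All other bidders lose, so their payoff is 0.

Payoffs: Dave $0, Keiko $0, Priya $0, Uma -$79, Fatima $0, Dana $0.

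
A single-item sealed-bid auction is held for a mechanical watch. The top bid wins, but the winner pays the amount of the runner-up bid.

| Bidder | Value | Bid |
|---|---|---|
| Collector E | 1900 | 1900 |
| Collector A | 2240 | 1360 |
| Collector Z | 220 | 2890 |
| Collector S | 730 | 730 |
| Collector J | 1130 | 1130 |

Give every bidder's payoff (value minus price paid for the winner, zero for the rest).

Sorted high to low: Collector Z 2890 > Collector E 1900 > Collector A 1360 > Collector J 1130 > Collector S 730.
Collector Z has the top bid and wins; the price is the second-highest bid, 1900.
Collector Z's payoff = 220 − 1900 = -1680. All other bidders lose, so their payoff is 0.

Payoffs: Collector E 0, Collector A 0, Collector Z -1680, Collector S 0, Collector J 0.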